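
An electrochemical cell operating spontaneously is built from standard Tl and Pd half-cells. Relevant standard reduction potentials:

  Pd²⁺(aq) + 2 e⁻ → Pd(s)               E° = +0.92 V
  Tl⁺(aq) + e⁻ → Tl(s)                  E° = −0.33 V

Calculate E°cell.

The Pd²⁺/Pd couple has the higher E°, so Pd ion is reduced (cathode) and Tl is oxidized (anode).
E°cell = E°(cathode) − E°(anode) = +0.92 − (−0.33) = +1.25 V.

+1.25 V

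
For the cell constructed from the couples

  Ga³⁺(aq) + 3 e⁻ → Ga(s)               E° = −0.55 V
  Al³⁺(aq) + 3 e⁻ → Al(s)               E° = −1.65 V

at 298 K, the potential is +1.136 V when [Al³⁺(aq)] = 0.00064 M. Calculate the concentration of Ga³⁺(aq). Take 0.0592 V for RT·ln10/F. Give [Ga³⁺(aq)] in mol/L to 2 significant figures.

The Ga³⁺/Ga couple has the larger reduction potential, so it is the cathode: E°cell = −0.55 − (−1.65) = +1.10 V and n = 3.
From the Nernst equation, log Q = n(E° − E)/0.0592 = 3·(+1.10 − (+1.136))/0.0592 = −1.824.
For Ga³⁺(aq) + Al(s) → Ga(s) + Al³⁺(aq), the reaction quotient is Q = [Al³⁺(aq)] / [Ga³⁺(aq)].
Substituting the known concentrations and solving, log [Ga³⁺(aq)] = −1.370 and [Ga³⁺(aq)] = 0.043 M.

0.043 M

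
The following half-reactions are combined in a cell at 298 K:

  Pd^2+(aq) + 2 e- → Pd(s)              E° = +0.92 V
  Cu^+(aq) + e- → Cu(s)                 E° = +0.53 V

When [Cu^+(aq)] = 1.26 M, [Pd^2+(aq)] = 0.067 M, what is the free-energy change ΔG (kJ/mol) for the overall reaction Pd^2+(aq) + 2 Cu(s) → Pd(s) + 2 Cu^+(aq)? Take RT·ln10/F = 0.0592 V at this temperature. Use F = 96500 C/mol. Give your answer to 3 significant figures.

−67.4 kJ/mol

With Pd²⁺/Pd reduced at the cathode, E°cell = +0.92 − (+0.53) = +0.39 V and n = 2.
The reaction quotient is [Cu^+(aq)]^2 / [Pd^2+(aq)] = 23.7; by Nernst, E = +0.39 − (0.0592/2)(1.375) = +0.3493 V.
ΔG = −nFE = −(2)(96500)(+0.3493) J/mol = −67.4 kJ/mol.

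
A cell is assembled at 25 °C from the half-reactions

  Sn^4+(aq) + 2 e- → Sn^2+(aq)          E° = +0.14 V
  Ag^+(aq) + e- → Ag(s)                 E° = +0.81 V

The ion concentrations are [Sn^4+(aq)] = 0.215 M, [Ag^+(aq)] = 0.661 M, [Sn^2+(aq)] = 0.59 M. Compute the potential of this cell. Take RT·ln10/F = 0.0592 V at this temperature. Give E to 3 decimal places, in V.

+0.672 V

The Ag⁺/Ag couple has the more positive E°, so it is the cathode; Sn⁴⁺/Sn²⁺ is the anode.
E°cell = E°cat − E°an = +0.81 − (+0.14) = +0.67 V; n = 2.
The balanced reaction is 2 Ag^+(aq) + Sn^2+(aq) → 2 Ag(s) + Sn^4+(aq), so Q = [Sn^4+(aq)] / ([Ag^+(aq)]^2·[Sn^2+(aq)]) = 0.834 and log Q = −0.079.
Applying E = E° − (RT ln10/nF)·log Q gives +0.67 − (0.0592/2)(−0.079) = +0.672 V.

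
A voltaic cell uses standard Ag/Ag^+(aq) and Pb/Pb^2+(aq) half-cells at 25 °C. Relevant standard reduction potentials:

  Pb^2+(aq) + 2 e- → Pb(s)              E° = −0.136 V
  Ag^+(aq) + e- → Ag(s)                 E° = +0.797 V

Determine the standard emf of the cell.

The Ag⁺/Ag couple has the higher E°, so Ag ion is reduced (cathode) and Pb is oxidized (anode).
E°cell = E°(cathode) − E°(anode) = +0.797 − (−0.136) = +0.933 V.

+0.933 V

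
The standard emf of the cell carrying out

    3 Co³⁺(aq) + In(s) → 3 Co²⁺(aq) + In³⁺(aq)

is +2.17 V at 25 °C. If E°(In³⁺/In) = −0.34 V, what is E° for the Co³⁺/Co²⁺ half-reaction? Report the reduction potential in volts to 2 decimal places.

+1.83 V

In the reaction as written the Co³⁺/Co²⁺ couple is reduced (cathode) and In³⁺/In is oxidized (anode), so E°cell = E°(Co³⁺/Co²⁺) − E°(In³⁺/In).
E°(Co³⁺/Co²⁺) = E°cell + E°(anode) = +2.17 + (−0.34) = +1.83 V.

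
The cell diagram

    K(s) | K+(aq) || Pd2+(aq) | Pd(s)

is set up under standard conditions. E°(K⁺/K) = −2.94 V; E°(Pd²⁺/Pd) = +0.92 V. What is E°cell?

+3.86 V

By convention the left-hand electrode in cell notation is the anode (oxidation) and the right-hand electrode is the cathode (reduction).
E°cell = E°(right) − E°(left) = +0.92 − (−2.94) = +3.86 V.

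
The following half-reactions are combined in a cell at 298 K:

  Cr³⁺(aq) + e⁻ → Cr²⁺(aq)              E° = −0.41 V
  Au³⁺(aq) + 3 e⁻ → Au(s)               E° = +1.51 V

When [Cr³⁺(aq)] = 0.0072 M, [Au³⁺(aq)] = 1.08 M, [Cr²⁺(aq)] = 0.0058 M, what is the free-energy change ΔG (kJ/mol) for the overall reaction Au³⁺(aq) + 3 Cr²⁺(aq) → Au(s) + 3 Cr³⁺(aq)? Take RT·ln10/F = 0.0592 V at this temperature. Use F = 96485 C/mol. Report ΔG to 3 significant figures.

The standard cell potential is +1.51 − (−0.41) = +1.92 V, with n = 3 electrons in the balanced equation.
Q = [Cr³⁺(aq)]^3 / ([Au³⁺(aq)]·[Cr²⁺(aq)]^3) = 1.77, so log Q = 0.248 and E = +1.92 − (0.0592/3)(0.248) = +1.9151 V.
Finally ΔG = −nFE = −(3)(96485 C/mol)(+1.9151 V) = −554 kJ/mol.

−554 kJ/mol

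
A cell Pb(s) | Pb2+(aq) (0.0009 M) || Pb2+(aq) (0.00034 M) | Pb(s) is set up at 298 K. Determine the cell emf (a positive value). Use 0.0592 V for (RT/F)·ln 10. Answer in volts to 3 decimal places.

For a concentration cell E°cell = 0, since both electrodes use the same couple.
The compartment with the higher Pb2+(aq) concentration (0.0009 M) acts as the cathode; ions are reduced there and produced at the dilute (0.00034 M) anode.
With n = 2, Ecell = −(0.0592/2)·log([dilute]/[conc]) = −(0.0592/2)·log(0.00034/0.0009) = +0.013 V.

0.013 V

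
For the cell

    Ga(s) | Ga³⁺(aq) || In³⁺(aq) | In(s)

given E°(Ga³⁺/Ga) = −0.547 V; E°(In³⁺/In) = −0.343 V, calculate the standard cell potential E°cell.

+0.204 V

By convention the left-hand electrode in cell notation is the anode (oxidation) and the right-hand electrode is the cathode (reduction).
E°cell = E°(right) − E°(left) = −0.343 − (−0.547) = +0.204 V.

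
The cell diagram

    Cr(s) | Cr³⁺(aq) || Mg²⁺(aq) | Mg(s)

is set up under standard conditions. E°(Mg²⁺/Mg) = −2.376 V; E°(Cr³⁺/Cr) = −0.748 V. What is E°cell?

−1.628 V

By convention the left-hand electrode in cell notation is the anode (oxidation) and the right-hand electrode is the cathode (reduction).
E°cell = E°(right) − E°(left) = −2.376 − (−0.748) = −1.628 V.
The negative sign shows that, as written, the cell would require an external voltage to drive the reaction.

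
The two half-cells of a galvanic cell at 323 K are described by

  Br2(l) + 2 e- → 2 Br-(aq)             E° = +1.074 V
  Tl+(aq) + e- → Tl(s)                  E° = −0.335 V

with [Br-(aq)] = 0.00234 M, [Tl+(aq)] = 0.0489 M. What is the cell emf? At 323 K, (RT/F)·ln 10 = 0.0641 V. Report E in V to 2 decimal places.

Since E°(Br₂/Br⁻) > E°(Tl⁺/Tl), Br₂/Br⁻ serves as the cathode.
The standard potential is +1.074 − (−0.335) = +1.409 V and the balanced reaction transfers n = 2 electrons.
Balancing gives Br2(l) + 2 Tl(s) → 2 Br-(aq) + 2 Tl+(aq); hence Q = [Br-(aq)]^2·[Tl+(aq)]^2 = 1.31×10^−8 (log Q = −7.883).
E = E° − (0.0641/n)·log Q = +1.409 − (0.0641/2)(−7.883) = +1.66 V.

+1.66 V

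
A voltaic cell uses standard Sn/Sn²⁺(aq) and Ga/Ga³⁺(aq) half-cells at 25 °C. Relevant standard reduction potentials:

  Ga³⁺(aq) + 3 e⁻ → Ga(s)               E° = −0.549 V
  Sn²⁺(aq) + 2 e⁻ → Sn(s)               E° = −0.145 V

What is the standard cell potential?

Of the two couples in this cell, the one with the more positive reduction potential is reduced at the cathode: here that is Sn²⁺/Sn (−0.145 V); Ga³⁺/Ga (−0.549 V) is the anode.
E°cell = E°(cathode) − E°(anode) = −0.145 − (−0.549) = +0.404 V.

+0.404 V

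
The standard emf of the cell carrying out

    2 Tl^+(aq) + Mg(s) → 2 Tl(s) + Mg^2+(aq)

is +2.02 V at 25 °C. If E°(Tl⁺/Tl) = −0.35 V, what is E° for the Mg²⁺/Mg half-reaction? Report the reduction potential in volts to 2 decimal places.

In the reaction as written the Tl⁺/Tl couple is reduced (cathode) and Mg²⁺/Mg is oxidized (anode), so E°cell = E°(Tl⁺/Tl) − E°(Mg²⁺/Mg).
E°(Mg²⁺/Mg) = E°(cathode) − E°cell = −0.35 − (+2.02) = −2.37 V.

−2.37 V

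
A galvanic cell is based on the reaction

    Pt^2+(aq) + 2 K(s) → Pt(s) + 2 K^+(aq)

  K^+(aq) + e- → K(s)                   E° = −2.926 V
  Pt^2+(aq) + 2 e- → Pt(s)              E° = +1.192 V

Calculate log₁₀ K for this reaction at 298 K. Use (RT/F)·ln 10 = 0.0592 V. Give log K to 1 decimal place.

The Pt²⁺/Pt couple is reduced (cathode); E°cell = +1.192 − (−2.926) = +4.118 V with n = 2.
At equilibrium E = 0, so log K = nE°cell / 0.0592 = (2)(+4.118) / 0.0592 = 139.1.

log K = 139.1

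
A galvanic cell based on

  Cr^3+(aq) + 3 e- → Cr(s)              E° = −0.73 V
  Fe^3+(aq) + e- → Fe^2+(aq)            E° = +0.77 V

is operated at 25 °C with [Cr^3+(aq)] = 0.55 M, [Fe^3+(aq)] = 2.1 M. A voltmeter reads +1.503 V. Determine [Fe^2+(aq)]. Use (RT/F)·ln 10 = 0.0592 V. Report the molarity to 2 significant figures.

Fe³⁺/Fe²⁺ is the cathode (higher E°); E°cell = +0.77 − (−0.73) = +1.50 V with n = 3.
Since E = E° − (0.0592/n)·log Q, log Q = n(E° − E)/0.0592 = −0.152.
For 3 Fe^3+(aq) + Cr(s) → 3 Fe^2+(aq) + Cr^3+(aq), the reaction quotient is Q = ([Fe^2+(aq)]^3·[Cr^3+(aq)]) / [Fe^3+(aq)]^3.
Solving for the unknown gives log [Fe^2+(aq)] = 0.358, so [Fe^2+(aq)] ≈ 2.3 M.

2.3 M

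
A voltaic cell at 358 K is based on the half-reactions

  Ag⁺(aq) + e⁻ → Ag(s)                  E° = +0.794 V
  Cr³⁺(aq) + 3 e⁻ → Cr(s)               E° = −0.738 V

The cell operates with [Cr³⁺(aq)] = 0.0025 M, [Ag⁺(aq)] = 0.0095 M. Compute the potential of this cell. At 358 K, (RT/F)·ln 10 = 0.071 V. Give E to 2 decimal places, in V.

The Ag⁺/Ag couple has the more positive E°, so it is the cathode; Cr³⁺/Cr is the anode.
E°cell = +0.794 − (−0.738) = +1.532 V, with n = 3 electrons transferred.
The balanced reaction is 3 Ag⁺(aq) + Cr(s) → 3 Ag(s) + Cr³⁺(aq), so Q = [Cr³⁺(aq)] / [Ag⁺(aq)]^3 = 2.92×10^3 and log Q = 3.465.
E = E° − (0.071/n)·log Q = +1.532 − (0.071/3)(3.465) = +1.45 V.

+1.45 V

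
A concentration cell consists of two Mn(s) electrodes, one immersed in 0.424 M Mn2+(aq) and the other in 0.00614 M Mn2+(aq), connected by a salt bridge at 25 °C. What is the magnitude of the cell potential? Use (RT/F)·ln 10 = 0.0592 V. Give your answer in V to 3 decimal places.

For a concentration cell E°cell = 0, since both electrodes use the same couple.
The compartment with the higher Mn2+(aq) concentration (0.424 M) acts as the cathode; ions are reduced there and produced at the dilute (0.00614 M) anode.
With n = 2, Ecell = −(0.0592/2)·log([dilute]/[conc]) = −(0.0592/2)·log(0.00614/0.424) = +0.054 V.

0.054 V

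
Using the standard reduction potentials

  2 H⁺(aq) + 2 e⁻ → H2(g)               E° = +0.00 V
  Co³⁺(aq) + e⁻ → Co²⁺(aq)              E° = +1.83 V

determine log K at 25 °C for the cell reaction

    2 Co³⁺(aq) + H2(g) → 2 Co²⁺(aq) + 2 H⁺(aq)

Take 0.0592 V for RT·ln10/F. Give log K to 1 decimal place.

log K = 61.8

The Co³⁺/Co²⁺ couple is reduced (cathode); E°cell = +1.83 − (+0.00) = +1.83 V with n = 2.
At equilibrium E = 0, so log K = nE°cell / 0.0592 = (2)(+1.83) / 0.0592 = 61.8.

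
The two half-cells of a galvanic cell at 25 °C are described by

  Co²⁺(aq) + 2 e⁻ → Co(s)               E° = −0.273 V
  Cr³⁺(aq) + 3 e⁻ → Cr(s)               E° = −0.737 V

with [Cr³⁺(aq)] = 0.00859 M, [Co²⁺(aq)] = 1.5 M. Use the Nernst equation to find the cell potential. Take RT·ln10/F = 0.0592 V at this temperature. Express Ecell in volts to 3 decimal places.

+0.510 V

Co²⁺/Co is reduced (cathode, E° = −0.273 V) and Cr³⁺/Cr is oxidized (anode).
E°cell = E°cat − E°an = −0.273 − (−0.737) = +0.464 V; n = 6.
For the overall reaction 3 Co²⁺(aq) + 2 Cr(s) → 3 Co(s) + 2 Cr³⁺(aq), Q = [Cr³⁺(aq)]^2 / [Co²⁺(aq)]^3 = 2.19×10^−5, giving log Q = −4.660.
E = E° − (0.0592/n)·log Q = +0.464 − (0.0592/6)(−4.660) = +0.510 V.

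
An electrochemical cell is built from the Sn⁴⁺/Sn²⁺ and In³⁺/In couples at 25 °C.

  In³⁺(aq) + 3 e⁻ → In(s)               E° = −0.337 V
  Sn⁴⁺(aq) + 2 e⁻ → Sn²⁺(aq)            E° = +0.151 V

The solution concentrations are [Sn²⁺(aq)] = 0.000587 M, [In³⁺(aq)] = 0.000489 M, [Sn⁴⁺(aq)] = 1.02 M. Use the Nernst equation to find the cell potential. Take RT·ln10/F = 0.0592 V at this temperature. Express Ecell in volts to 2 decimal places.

The Sn⁴⁺/Sn²⁺ couple has the more positive E°, so it is the cathode; In³⁺/In is the anode.
E°cell = +0.151 − (−0.337) = +0.488 V, with n = 6 electrons transferred.
The balanced reaction is 3 Sn⁴⁺(aq) + 2 In(s) → 3 Sn²⁺(aq) + 2 In³⁺(aq), so Q = ([Sn²⁺(aq)]^3·[In³⁺(aq)]^2) / [Sn⁴⁺(aq)]^3 = 4.56×10^−17 and log Q = −16.341.
Applying E = E° − (RT ln10/nF)·log Q gives +0.488 − (0.0592/6)(−16.341) = +0.65 V.

+0.65 V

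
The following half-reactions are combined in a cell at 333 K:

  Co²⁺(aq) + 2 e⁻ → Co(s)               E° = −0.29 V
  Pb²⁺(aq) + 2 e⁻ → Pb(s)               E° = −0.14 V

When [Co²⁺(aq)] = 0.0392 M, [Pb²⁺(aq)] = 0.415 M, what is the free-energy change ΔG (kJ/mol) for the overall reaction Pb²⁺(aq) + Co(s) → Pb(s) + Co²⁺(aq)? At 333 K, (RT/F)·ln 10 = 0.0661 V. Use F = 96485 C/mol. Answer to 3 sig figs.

−35.5 kJ/mol

With Pb²⁺/Pb reduced at the cathode, E°cell = −0.14 − (−0.29) = +0.15 V and n = 2.
Q = [Co²⁺(aq)] / [Pb²⁺(aq)] = 0.0945, so log Q = −1.025 and E = +0.15 − (0.0661/2)(−1.025) = +0.1839 V.
Finally ΔG = −nFE = −(2)(96485 C/mol)(+0.1839 V) = −35.5 kJ/mol.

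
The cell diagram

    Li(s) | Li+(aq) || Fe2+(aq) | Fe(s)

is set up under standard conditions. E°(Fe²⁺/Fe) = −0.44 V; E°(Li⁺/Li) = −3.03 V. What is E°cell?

+2.59 V

By convention the left-hand electrode in cell notation is the anode (oxidation) and the right-hand electrode is the cathode (reduction).
E°cell = E°(right) − E°(left) = −0.44 − (−3.03) = +2.59 V.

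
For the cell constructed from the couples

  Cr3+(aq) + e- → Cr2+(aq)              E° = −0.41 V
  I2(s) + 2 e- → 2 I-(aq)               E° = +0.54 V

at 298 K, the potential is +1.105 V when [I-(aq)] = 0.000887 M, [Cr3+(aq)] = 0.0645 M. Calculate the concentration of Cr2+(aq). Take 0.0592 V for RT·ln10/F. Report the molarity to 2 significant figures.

0.024 M

With I₂/I⁻ at the cathode and Cr³⁺/Cr²⁺ at the anode, E°cell = +0.54 − (−0.41) = +0.95 V (n = 2).
Rearranging E = E° − (0.0592/n)·log Q gives log Q = 2(+0.95 − (+1.105))/0.0592 = −5.236.
The balanced reaction is I2(s) + 2 Cr2+(aq) → 2 I-(aq) + 2 Cr3+(aq), so Q = ([I-(aq)]^2·[Cr3+(aq)]^2) / [Cr2+(aq)]^2.
Solving for the unknown gives log [Cr2+(aq)] = −1.625, so [Cr2+(aq)] ≈ 0.024 M.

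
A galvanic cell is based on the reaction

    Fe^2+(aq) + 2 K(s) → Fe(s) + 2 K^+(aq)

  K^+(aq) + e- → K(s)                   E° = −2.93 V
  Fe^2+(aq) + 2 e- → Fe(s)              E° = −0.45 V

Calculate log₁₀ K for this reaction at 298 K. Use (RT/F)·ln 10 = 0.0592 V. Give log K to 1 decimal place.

The Fe²⁺/Fe couple is reduced (cathode); E°cell = −0.45 − (−2.93) = +2.48 V with n = 2.
At equilibrium E = 0, so log K = nE°cell / 0.0592 = (2)(+2.48) / 0.0592 = 83.8.

log K = 83.8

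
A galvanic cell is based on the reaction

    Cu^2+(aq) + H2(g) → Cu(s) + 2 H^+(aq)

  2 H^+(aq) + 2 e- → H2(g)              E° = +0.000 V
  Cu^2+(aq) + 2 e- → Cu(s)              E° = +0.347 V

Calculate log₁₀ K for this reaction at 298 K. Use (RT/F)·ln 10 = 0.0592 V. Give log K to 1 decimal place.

log K = 11.7

The Cu²⁺/Cu couple is reduced (cathode); E°cell = +0.347 − (+0.000) = +0.347 V with n = 2.
At equilibrium E = 0, so log K = nE°cell / 0.0592 = (2)(+0.347) / 0.0592 = 11.7.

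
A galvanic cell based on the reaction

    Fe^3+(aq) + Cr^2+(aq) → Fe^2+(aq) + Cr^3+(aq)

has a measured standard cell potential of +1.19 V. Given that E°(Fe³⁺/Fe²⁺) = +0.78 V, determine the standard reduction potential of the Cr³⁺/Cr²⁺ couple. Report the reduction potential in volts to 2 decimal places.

In the reaction as written the Fe³⁺/Fe²⁺ couple is reduced (cathode) and Cr³⁺/Cr²⁺ is oxidized (anode), so E°cell = E°(Fe³⁺/Fe²⁺) − E°(Cr³⁺/Cr²⁺).
E°(Cr³⁺/Cr²⁺) = E°(cathode) − E°cell = +0.78 − (+1.19) = −0.41 V.

−0.41 V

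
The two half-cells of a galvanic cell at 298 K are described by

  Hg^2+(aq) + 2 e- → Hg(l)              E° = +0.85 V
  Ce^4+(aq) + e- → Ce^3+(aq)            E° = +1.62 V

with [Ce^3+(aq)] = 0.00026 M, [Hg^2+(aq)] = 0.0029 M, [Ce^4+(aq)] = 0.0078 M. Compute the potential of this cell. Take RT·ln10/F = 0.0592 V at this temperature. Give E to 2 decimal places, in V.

Since E°(Ce⁴⁺/Ce³⁺) > E°(Hg²⁺/Hg), Ce⁴⁺/Ce³⁺ serves as the cathode.
E°cell = E°cat − E°an = +1.62 − (+0.85) = +0.77 V; n = 2.
For the overall reaction 2 Ce^4+(aq) + Hg(l) → 2 Ce^3+(aq) + Hg^2+(aq), Q = ([Ce^3+(aq)]^2·[Hg^2+(aq)]) / [Ce^4+(aq)]^2 = 3.22×10^−6, giving log Q = −5.492.
By the Nernst equation, E = +0.77 − (0.0592/2)·(−5.492) = +0.93 V.

+0.93 V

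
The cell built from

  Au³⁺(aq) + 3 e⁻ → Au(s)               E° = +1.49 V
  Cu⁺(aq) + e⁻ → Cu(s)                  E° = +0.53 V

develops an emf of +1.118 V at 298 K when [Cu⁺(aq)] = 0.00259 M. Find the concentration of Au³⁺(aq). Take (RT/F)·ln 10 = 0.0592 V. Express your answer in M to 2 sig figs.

The Au³⁺/Au couple has the larger reduction potential, so it is the cathode: E°cell = +1.49 − (+0.53) = +0.96 V and n = 3.
Since E = E° − (0.0592/n)·log Q, log Q = n(E° − E)/0.0592 = −8.007.
Balancing electrons gives Au³⁺(aq) + 3 Cu(s) → Au(s) + 3 Cu⁺(aq); thus Q = [Cu⁺(aq)]^3 / [Au³⁺(aq)].
Isolating [Au³⁺(aq)] in Q = 10^{−8.007} yields log [Au³⁺(aq)] = 0.247, i.e. 1.8 M.

1.8 M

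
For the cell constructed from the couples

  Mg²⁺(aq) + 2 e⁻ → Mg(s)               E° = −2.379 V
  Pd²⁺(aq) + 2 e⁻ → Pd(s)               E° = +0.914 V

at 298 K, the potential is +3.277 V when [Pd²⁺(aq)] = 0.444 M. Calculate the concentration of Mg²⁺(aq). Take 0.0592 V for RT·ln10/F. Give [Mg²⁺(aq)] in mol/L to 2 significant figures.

With Pd²⁺/Pd at the cathode and Mg²⁺/Mg at the anode, E°cell = +0.914 − (−2.379) = +3.293 V (n = 2).
Rearranging E = E° − (0.0592/n)·log Q gives log Q = 2(+3.293 − (+3.277))/0.0592 = 0.541.
Balancing electrons gives Pd²⁺(aq) + Mg(s) → Pd(s) + Mg²⁺(aq); thus Q = [Mg²⁺(aq)] / [Pd²⁺(aq)].
Isolating [Mg²⁺(aq)] in Q = 10^{0.541} yields log [Mg²⁺(aq)] = 0.188, i.e. 1.5 M.

1.5 M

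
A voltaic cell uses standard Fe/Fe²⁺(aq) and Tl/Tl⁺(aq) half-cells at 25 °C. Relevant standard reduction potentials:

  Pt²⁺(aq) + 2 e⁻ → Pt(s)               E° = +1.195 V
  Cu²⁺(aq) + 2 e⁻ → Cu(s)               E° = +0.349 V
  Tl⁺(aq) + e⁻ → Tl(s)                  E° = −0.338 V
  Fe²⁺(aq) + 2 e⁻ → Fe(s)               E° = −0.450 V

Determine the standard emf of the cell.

The Tl⁺/Tl couple has the higher E°, so Tl ion is reduced (cathode) and Fe is oxidized (anode).
E°cell = E°(cathode) − E°(anode) = −0.338 − (−0.450) = +0.112 V.

+0.112 V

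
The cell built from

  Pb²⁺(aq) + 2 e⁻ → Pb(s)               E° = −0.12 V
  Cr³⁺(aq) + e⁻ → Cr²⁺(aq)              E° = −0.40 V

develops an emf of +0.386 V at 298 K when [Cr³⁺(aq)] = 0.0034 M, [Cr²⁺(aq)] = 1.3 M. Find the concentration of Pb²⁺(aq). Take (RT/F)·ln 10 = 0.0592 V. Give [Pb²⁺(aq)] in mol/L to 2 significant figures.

The Pb²⁺/Pb couple has the larger reduction potential, so it is the cathode: E°cell = −0.12 − (−0.40) = +0.28 V and n = 2.
Since E = E° − (0.0592/n)·log Q, log Q = n(E° − E)/0.0592 = −3.581.
Balancing electrons gives Pb²⁺(aq) + 2 Cr²⁺(aq) → Pb(s) + 2 Cr³⁺(aq); thus Q = [Cr³⁺(aq)]^2 / ([Pb²⁺(aq)]·[Cr²⁺(aq)]^2).
Isolating [Pb²⁺(aq)] in Q = 10^{−3.581} yields log [Pb²⁺(aq)] = −1.584, i.e. 0.026 M.

0.026 M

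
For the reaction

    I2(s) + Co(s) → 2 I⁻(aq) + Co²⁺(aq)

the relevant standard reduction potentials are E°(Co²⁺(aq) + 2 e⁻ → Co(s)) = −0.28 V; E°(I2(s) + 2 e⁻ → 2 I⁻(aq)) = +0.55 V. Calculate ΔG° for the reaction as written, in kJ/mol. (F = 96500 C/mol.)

In the reaction as written I2(s) is reduced, so the I₂/I⁻ couple is the cathode and Co²⁺/Co is the anode.
E°cell = +0.55 − (−0.28) = +0.83 V; balancing electrons gives n = 2.
ΔG° = −nFE°cell = −(2)(96500)(+0.83) J/mol = −160 kJ/mol.

−160 kJ/mol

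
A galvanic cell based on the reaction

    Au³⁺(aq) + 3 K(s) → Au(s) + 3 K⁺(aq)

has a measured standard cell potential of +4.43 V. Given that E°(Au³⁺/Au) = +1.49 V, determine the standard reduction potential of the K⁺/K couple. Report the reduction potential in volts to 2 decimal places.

−2.94 V

In the reaction as written the Au³⁺/Au couple is reduced (cathode) and K⁺/K is oxidized (anode), so E°cell = E°(Au³⁺/Au) − E°(K⁺/K).
E°(K⁺/K) = E°(cathode) − E°cell = +1.49 − (+4.43) = −2.94 V.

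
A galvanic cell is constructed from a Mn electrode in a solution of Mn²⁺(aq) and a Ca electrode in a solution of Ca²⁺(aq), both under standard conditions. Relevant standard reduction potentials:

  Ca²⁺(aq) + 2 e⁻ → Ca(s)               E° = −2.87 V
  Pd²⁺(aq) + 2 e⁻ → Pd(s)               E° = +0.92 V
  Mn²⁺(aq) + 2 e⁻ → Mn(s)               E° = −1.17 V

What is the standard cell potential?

Of the two couples in this cell, the one with the more positive reduction potential is reduced at the cathode: here that is Mn²⁺/Mn (−1.17 V); Ca²⁺/Ca (−2.87 V) is the anode.
E°cell = E°(cathode) − E°(anode) = −1.17 − (−2.87) = +1.70 V.

+1.70 V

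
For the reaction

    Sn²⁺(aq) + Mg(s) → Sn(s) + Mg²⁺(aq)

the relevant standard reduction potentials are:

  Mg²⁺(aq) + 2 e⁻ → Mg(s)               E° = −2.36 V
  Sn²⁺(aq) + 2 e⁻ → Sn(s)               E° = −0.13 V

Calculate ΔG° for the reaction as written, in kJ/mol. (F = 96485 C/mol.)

−430 kJ/mol

In the reaction as written Sn²⁺(aq) is reduced, so the Sn²⁺/Sn couple is the cathode and Mg²⁺/Mg is the anode.
E°cell = −0.13 − (−2.36) = +2.23 V; balancing electrons gives n = 2.
ΔG° = −nFE°cell = −(2)(96485)(+2.23) J/mol = −430 kJ/mol.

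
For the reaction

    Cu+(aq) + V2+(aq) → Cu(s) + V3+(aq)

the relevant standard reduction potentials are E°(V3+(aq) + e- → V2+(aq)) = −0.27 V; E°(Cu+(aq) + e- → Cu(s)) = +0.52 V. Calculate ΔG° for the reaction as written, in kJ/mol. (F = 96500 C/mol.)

In the reaction as written Cu+(aq) is reduced, so the Cu⁺/Cu couple is the cathode and V³⁺/V²⁺ is the anode.
E°cell = +0.52 − (−0.27) = +0.79 V; balancing electrons gives n = 1.
ΔG° = −nFE°cell = −(1)(96500)(+0.79) J/mol = −76.2 kJ/mol.

−76.2 kJ/mol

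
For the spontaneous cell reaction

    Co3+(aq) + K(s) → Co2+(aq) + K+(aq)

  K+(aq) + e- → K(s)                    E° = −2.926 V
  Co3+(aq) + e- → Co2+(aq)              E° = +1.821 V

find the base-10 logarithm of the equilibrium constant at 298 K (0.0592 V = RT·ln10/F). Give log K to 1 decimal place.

log K = 80.2

The Co³⁺/Co²⁺ couple is reduced (cathode); E°cell = +1.821 − (−2.926) = +4.747 V with n = 1.
At equilibrium E = 0, so log K = nE°cell / 0.0592 = (1)(+4.747) / 0.0592 = 80.2.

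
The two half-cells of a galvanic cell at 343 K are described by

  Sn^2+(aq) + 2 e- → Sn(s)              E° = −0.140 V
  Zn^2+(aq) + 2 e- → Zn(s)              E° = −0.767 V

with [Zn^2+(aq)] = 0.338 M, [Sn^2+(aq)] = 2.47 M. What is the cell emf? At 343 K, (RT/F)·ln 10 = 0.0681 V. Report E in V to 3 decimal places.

Since E°(Sn²⁺/Sn) > E°(Zn²⁺/Zn), Sn²⁺/Sn serves as the cathode.
E°cell = E°cat − E°an = −0.140 − (−0.767) = +0.627 V; n = 2.
The balanced reaction is Sn^2+(aq) + Zn(s) → Sn(s) + Zn^2+(aq), so Q = [Zn^2+(aq)] / [Sn^2+(aq)] = 0.137 and log Q = −0.864.
E = E° − (0.0681/n)·log Q = +0.627 − (0.0681/2)(−0.864) = +0.656 V.

+0.656 V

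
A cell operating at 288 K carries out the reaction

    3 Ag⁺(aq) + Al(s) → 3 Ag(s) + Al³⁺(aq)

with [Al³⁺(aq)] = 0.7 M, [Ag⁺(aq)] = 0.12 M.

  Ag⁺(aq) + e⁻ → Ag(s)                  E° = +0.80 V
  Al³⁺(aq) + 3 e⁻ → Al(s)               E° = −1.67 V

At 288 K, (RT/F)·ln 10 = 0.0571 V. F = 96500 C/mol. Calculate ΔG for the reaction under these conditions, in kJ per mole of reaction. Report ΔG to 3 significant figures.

E°cell = +0.80 − (−1.67) = +2.47 V; the balanced reaction transfers n = 3 electrons.
Here Q = [Al³⁺(aq)] / [Ag⁺(aq)]^3 = 405 (log Q = 2.608), giving E = +2.47 − (0.0571/3)·(2.608) = +2.4204 V.
Then ΔG = −nFE = −3 × 96500 × +2.4204 J/mol = −701 kJ/mol.

−701 kJ/mol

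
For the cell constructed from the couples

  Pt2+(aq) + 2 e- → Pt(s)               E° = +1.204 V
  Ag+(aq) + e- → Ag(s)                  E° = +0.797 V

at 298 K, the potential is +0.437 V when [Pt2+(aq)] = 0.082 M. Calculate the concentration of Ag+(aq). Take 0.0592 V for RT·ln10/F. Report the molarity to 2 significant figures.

With Pt²⁺/Pt at the cathode and Ag⁺/Ag at the anode, E°cell = +1.204 − (+0.797) = +0.407 V (n = 2).
Rearranging E = E° − (0.0592/n)·log Q gives log Q = 2(+0.407 − (+0.437))/0.0592 = −1.014.
Balancing electrons gives Pt2+(aq) + 2 Ag(s) → Pt(s) + 2 Ag+(aq); thus Q = [Ag+(aq)]^2 / [Pt2+(aq)].
Substituting the known concentrations and solving, log [Ag+(aq)] = −1.050 and [Ag+(aq)] = 0.089 M.

0.089 M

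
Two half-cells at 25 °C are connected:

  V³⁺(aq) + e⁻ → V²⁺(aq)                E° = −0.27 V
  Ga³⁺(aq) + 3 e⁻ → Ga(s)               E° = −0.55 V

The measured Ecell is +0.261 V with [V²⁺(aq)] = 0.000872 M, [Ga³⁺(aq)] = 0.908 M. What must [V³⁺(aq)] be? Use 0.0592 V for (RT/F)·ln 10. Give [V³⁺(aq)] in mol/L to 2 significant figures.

0.00040 M

V³⁺/V²⁺ is the cathode (higher E°); E°cell = −0.27 − (−0.55) = +0.28 V with n = 3.
Since E = E° − (0.0592/n)·log Q, log Q = n(E° − E)/0.0592 = 0.963.
The balanced reaction is 3 V³⁺(aq) + Ga(s) → 3 V²⁺(aq) + Ga³⁺(aq), so Q = ([V²⁺(aq)]^3·[Ga³⁺(aq)]) / [V³⁺(aq)]^3.
Substituting the known concentrations and solving, log [V³⁺(aq)] = −3.394 and [V³⁺(aq)] = 0.00040 M.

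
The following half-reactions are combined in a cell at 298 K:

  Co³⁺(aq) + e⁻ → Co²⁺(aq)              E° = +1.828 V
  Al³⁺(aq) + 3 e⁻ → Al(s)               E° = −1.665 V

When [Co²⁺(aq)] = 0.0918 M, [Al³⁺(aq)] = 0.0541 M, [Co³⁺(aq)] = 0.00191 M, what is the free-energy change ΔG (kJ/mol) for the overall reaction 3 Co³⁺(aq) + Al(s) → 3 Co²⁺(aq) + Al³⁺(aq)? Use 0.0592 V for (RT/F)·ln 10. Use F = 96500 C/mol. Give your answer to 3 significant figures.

With Co³⁺/Co²⁺ reduced at the cathode, E°cell = +1.828 − (−1.665) = +3.493 V and n = 3.
Q = ([Co²⁺(aq)]^3·[Al³⁺(aq)]) / [Co³⁺(aq)]^3 = 6.01×10^3, so log Q = 3.779 and E = +3.493 − (0.0592/3)(3.779) = +3.4184 V.
Then ΔG = −nFE = −3 × 96500 × +3.4184 J/mol = −990 kJ/mol.

−990 kJ/mol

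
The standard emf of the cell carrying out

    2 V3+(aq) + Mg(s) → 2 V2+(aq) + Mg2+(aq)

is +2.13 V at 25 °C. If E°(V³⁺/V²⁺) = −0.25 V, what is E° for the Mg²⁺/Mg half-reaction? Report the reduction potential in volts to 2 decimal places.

−2.38 V

In the reaction as written the V³⁺/V²⁺ couple is reduced (cathode) and Mg²⁺/Mg is oxidized (anode), so E°cell = E°(V³⁺/V²⁺) − E°(Mg²⁺/Mg).
E°(Mg²⁺/Mg) = E°(cathode) − E°cell = −0.25 − (+2.13) = −2.38 V.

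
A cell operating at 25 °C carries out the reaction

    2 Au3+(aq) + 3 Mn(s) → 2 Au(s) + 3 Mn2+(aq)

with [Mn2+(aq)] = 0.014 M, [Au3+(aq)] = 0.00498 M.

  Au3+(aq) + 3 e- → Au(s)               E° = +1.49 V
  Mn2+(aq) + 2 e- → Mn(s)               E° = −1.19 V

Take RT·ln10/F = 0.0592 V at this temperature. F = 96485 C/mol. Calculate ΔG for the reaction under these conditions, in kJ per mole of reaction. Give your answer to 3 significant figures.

With Au³⁺/Au reduced at the cathode, E°cell = +1.49 − (−1.19) = +2.68 V and n = 6.
Q = [Mn2+(aq)]^3 / [Au3+(aq)]^2 = 0.111, so log Q = −0.956 and E = +2.68 − (0.0592/6)(−0.956) = +2.6894 V.
Finally ΔG = −nFE = −(6)(96485 C/mol)(+2.6894 V) = −1560 kJ/mol.

−1560 kJ/mol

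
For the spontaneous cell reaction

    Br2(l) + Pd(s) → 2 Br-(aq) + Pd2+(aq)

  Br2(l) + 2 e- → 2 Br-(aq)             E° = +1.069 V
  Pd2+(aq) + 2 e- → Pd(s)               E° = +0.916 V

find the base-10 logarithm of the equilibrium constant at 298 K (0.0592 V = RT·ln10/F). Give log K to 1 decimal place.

log K = 5.2

The Br₂/Br⁻ couple is reduced (cathode); E°cell = +1.069 − (+0.916) = +0.153 V with n = 2.
At equilibrium E = 0, so log K = nE°cell / 0.0592 = (2)(+0.153) / 0.0592 = 5.2.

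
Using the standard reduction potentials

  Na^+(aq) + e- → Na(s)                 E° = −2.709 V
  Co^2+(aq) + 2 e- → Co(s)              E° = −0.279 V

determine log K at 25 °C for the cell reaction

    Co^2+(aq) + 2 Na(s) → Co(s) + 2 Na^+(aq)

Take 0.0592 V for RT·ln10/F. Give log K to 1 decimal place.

The Co²⁺/Co couple is reduced (cathode); E°cell = −0.279 − (−2.709) = +2.430 V with n = 2.
At equilibrium E = 0, so log K = nE°cell / 0.0592 = (2)(+2.430) / 0.0592 = 82.1.

log K = 82.1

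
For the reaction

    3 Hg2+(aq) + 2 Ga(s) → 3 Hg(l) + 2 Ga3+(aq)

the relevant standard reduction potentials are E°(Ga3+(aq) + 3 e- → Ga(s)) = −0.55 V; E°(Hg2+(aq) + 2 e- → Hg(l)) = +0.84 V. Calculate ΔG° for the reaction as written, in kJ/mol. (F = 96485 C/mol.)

In the reaction as written Hg2+(aq) is reduced, so the Hg²⁺/Hg couple is the cathode and Ga³⁺/Ga is the anode.
E°cell = +0.84 − (−0.55) = +1.39 V; balancing electrons gives n = 6.
ΔG° = −nFE°cell = −(6)(96485)(+1.39) J/mol = −805 kJ/mol.

−805 kJ/mol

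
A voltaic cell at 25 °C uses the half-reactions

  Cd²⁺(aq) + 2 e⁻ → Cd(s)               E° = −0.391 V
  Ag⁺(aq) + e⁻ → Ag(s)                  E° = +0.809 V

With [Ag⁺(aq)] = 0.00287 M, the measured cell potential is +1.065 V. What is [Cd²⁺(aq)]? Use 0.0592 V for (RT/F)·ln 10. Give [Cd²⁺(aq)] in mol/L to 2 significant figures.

0.30 M

With Ag⁺/Ag at the cathode and Cd²⁺/Cd at the anode, E°cell = +0.809 − (−0.391) = +1.200 V (n = 2).
From the Nernst equation, log Q = n(E° − E)/0.0592 = 2·(+1.200 − (+1.065))/0.0592 = 4.561.
For 2 Ag⁺(aq) + Cd(s) → 2 Ag(s) + Cd²⁺(aq), the reaction quotient is Q = [Cd²⁺(aq)] / [Ag⁺(aq)]^2.
Substituting the known concentrations and solving, log [Cd²⁺(aq)] = −0.523 and [Cd²⁺(aq)] = 0.30 M.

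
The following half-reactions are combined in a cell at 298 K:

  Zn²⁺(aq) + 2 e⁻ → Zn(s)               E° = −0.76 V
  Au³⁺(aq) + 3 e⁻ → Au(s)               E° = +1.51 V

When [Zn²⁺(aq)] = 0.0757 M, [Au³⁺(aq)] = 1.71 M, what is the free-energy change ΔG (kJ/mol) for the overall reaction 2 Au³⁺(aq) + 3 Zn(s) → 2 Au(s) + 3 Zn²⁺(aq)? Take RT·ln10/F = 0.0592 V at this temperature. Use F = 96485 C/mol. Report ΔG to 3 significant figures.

−1340 kJ/mol

The standard cell potential is +1.51 − (−0.76) = +2.27 V, with n = 6 electrons in the balanced equation.
Here Q = [Zn²⁺(aq)]^3 / [Au³⁺(aq)]^2 = 0.000148 (log Q = −3.829), giving E = +2.27 − (0.0592/6)·(−3.829) = +2.3078 V.
Finally ΔG = −nFE = −(6)(96485 C/mol)(+2.3078 V) = −1340 kJ/mol.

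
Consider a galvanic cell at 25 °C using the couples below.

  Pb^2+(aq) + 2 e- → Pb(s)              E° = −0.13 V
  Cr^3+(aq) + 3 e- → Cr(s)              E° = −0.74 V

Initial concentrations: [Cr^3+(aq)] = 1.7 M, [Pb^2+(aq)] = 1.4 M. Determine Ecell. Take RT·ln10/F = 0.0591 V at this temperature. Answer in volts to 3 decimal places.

+0.610 V

Since E°(Pb²⁺/Pb) > E°(Cr³⁺/Cr), Pb²⁺/Pb serves as the cathode.
The standard potential is −0.13 − (−0.74) = +0.61 V and the balanced reaction transfers n = 6 electrons.
For the overall reaction 3 Pb^2+(aq) + 2 Cr(s) → 3 Pb(s) + 2 Cr^3+(aq), Q = [Cr^3+(aq)]^2 / [Pb^2+(aq)]^3 = 1.05, giving log Q = 0.023.
Applying E = E° − (RT ln10/nF)·log Q gives +0.61 − (0.0591/6)(0.023) = +0.610 V.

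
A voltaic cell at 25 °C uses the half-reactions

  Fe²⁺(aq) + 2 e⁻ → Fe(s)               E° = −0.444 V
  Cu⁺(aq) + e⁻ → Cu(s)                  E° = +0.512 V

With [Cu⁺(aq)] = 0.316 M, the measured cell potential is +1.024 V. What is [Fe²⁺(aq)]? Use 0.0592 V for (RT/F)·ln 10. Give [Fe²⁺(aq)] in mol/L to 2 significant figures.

0.00050 M

With Cu⁺/Cu at the cathode and Fe²⁺/Fe at the anode, E°cell = +0.512 − (−0.444) = +0.956 V (n = 2).
Since E = E° − (0.0592/n)·log Q, log Q = n(E° − E)/0.0592 = −2.297.
The balanced reaction is 2 Cu⁺(aq) + Fe(s) → 2 Cu(s) + Fe²⁺(aq), so Q = [Fe²⁺(aq)] / [Cu⁺(aq)]^2.
Isolating [Fe²⁺(aq)] in Q = 10^{−2.297} yields log [Fe²⁺(aq)] = −3.298, i.e. 0.00050 M.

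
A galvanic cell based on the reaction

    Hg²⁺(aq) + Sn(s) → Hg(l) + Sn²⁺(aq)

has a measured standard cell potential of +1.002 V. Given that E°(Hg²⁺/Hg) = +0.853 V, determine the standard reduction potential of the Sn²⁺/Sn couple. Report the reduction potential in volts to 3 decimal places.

−0.149 V

In the reaction as written the Hg²⁺/Hg couple is reduced (cathode) and Sn²⁺/Sn is oxidized (anode), so E°cell = E°(Hg²⁺/Hg) − E°(Sn²⁺/Sn).
E°(Sn²⁺/Sn) = E°(cathode) − E°cell = +0.853 − (+1.002) = −0.149 V.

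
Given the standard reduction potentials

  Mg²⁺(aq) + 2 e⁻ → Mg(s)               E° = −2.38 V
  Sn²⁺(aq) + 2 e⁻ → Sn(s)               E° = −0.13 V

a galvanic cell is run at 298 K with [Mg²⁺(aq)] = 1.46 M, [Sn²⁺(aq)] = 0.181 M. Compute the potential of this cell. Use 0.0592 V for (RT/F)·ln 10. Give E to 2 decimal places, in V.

+2.22 V

Sn²⁺/Sn is reduced (cathode, E° = −0.13 V) and Mg²⁺/Mg is oxidized (anode).
E°cell = −0.13 − (−2.38) = +2.25 V, with n = 2 electrons transferred.
Balancing gives Sn²⁺(aq) + Mg(s) → Sn(s) + Mg²⁺(aq); hence Q = [Mg²⁺(aq)] / [Sn²⁺(aq)] = 8.07 (log Q = 0.907).
E = E° − (0.0592/n)·log Q = +2.25 − (0.0592/2)(0.907) = +2.22 V.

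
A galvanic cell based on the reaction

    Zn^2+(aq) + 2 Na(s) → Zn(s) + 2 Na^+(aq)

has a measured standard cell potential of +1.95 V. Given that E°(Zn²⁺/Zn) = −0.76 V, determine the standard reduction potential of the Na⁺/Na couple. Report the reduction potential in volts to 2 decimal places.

In the reaction as written the Zn²⁺/Zn couple is reduced (cathode) and Na⁺/Na is oxidized (anode), so E°cell = E°(Zn²⁺/Zn) − E°(Na⁺/Na).
E°(Na⁺/Na) = E°(cathode) − E°cell = −0.76 − (+1.95) = −2.71 V.

−2.71 V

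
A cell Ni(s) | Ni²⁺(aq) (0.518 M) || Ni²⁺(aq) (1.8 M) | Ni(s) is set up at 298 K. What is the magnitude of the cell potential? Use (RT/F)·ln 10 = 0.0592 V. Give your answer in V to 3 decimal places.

0.016 V

For a concentration cell E°cell = 0, since both electrodes use the same couple.
The compartment with the higher Ni²⁺(aq) concentration (1.8 M) acts as the cathode; ions are reduced there and produced at the dilute (0.518 M) anode.
With n = 2, Ecell = −(0.0592/2)·log([dilute]/[conc]) = −(0.0592/2)·log(0.518/1.8) = +0.016 V.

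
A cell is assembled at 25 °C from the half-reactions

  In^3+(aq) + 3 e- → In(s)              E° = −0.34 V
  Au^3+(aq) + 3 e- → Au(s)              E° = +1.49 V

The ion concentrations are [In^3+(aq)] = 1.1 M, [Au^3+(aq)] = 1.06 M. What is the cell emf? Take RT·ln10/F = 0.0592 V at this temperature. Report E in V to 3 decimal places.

Since E°(Au³⁺/Au) > E°(In³⁺/In), Au³⁺/Au serves as the cathode.
The standard potential is +1.49 − (−0.34) = +1.83 V and the balanced reaction transfers n = 3 electrons.
For the overall reaction Au^3+(aq) + In(s) → Au(s) + In^3+(aq), Q = [In^3+(aq)] / [Au^3+(aq)] = 1.04, giving log Q = 0.016.
By the Nernst equation, E = +1.83 − (0.0592/3)·(0.016) = +1.830 V.

+1.830 V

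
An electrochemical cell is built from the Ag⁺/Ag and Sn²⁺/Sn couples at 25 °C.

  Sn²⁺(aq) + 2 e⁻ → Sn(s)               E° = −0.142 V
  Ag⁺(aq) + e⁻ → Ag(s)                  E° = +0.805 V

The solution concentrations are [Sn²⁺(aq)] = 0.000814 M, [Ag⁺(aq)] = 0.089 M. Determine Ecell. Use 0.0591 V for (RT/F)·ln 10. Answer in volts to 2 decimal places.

+0.98 V

The Ag⁺/Ag couple has the more positive E°, so it is the cathode; Sn²⁺/Sn is the anode.
The standard potential is +0.805 − (−0.142) = +0.947 V and the balanced reaction transfers n = 2 electrons.
For the overall reaction 2 Ag⁺(aq) + Sn(s) → 2 Ag(s) + Sn²⁺(aq), Q = [Sn²⁺(aq)] / [Ag⁺(aq)]^2 = 0.103, giving log Q = −0.988.
By the Nernst equation, E = +0.947 − (0.0591/2)·(−0.988) = +0.98 V.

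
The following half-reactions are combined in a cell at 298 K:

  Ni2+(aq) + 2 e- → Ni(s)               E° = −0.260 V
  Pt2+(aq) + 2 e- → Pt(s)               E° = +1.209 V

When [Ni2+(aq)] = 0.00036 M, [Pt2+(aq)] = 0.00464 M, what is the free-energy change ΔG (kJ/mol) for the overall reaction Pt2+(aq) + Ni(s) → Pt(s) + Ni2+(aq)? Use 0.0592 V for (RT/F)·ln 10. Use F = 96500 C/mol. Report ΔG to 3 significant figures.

E°cell = +1.209 − (−0.260) = +1.469 V; the balanced reaction transfers n = 2 electrons.
The reaction quotient is [Ni2+(aq)] / [Pt2+(aq)] = 0.0776; by Nernst, E = +1.469 − (0.0592/2)(−1.110) = +1.5019 V.
Finally ΔG = −nFE = −(2)(96500 C/mol)(+1.5019 V) = −290 kJ/mol.

−290 kJ/mol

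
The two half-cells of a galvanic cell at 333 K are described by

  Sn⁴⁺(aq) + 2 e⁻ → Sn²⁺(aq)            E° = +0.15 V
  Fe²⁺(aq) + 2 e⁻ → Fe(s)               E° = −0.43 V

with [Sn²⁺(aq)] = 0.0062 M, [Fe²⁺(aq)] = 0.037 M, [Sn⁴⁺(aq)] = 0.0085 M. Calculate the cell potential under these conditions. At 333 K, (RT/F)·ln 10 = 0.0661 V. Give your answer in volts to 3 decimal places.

+0.632 V

Sn⁴⁺/Sn²⁺ is reduced (cathode, E° = +0.15 V) and Fe²⁺/Fe is oxidized (anode).
E°cell = E°cat − E°an = +0.15 − (−0.43) = +0.58 V; n = 2.
Balancing gives Sn⁴⁺(aq) + Fe(s) → Sn²⁺(aq) + Fe²⁺(aq); hence Q = ([Sn²⁺(aq)]·[Fe²⁺(aq)]) / [Sn⁴⁺(aq)] = 0.027 (log Q = −1.569).
Applying E = E° − (RT ln10/nF)·log Q gives +0.58 − (0.0661/2)(−1.569) = +0.632 V.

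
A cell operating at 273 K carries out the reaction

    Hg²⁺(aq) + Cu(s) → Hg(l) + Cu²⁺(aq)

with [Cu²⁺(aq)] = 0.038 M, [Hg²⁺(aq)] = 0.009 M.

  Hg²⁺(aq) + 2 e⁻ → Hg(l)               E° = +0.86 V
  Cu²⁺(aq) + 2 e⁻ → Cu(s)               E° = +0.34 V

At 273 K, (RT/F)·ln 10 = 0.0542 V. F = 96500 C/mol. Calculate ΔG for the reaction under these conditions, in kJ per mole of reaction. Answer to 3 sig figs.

−97.1 kJ/mol

E°cell = +0.86 − (+0.34) = +0.52 V; the balanced reaction transfers n = 2 electrons.
Here Q = [Cu²⁺(aq)] / [Hg²⁺(aq)] = 4.22 (log Q = 0.626), giving E = +0.52 − (0.0542/2)·(0.626) = +0.5030 V.
Then ΔG = −nFE = −2 × 96500 × +0.5030 J/mol = −97.1 kJ/mol.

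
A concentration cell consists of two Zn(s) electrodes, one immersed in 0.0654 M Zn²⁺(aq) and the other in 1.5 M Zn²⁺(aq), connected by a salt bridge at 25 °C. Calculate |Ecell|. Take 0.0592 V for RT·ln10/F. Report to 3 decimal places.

0.040 V

For a concentration cell E°cell = 0, since both electrodes use the same couple.
The compartment with the higher Zn²⁺(aq) concentration (1.5 M) acts as the cathode; ions are reduced there and produced at the dilute (0.0654 M) anode.
With n = 2, Ecell = −(0.0592/2)·log([dilute]/[conc]) = −(0.0592/2)·log(0.0654/1.5) = +0.040 V.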